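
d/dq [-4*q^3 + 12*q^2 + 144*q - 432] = -12*q^2 + 24*q + 144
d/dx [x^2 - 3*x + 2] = 2*x - 3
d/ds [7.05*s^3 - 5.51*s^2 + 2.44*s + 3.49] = 21.15*s^2 - 11.02*s + 2.44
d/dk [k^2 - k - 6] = 2*k - 1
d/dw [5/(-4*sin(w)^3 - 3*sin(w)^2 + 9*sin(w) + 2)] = 15*(4*sin(w)^2 + 2*sin(w) - 3)*cos(w)/(4*sin(w)^3 + 3*sin(w)^2 - 9*sin(w) - 2)^2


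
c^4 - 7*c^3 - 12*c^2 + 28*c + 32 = (c - 8)*(c - 2)*(c + 1)*(c + 2)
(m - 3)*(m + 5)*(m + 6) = m^3 + 8*m^2 - 3*m - 90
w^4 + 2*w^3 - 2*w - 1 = (w - 1)*(w + 1)^3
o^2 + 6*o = o*(o + 6)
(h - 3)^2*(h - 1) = h^3 - 7*h^2 + 15*h - 9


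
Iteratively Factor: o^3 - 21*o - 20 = (o - 5)*(o^2 + 5*o + 4) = (o - 5)*(o + 1)*(o + 4)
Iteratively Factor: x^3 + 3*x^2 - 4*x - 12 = (x + 2)*(x^2 + x - 6) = (x - 2)*(x + 2)*(x + 3)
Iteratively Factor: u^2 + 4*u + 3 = (u + 3)*(u + 1)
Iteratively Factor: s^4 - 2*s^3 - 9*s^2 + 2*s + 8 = (s + 2)*(s^3 - 4*s^2 - s + 4) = (s + 1)*(s + 2)*(s^2 - 5*s + 4) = (s - 1)*(s + 1)*(s + 2)*(s - 4)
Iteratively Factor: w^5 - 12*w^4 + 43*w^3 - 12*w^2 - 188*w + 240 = (w - 4)*(w^4 - 8*w^3 + 11*w^2 + 32*w - 60) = (w - 4)*(w + 2)*(w^3 - 10*w^2 + 31*w - 30) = (w - 4)*(w - 2)*(w + 2)*(w^2 - 8*w + 15) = (w - 5)*(w - 4)*(w - 2)*(w + 2)*(w - 3)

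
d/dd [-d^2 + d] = 1 - 2*d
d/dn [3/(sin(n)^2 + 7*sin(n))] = -3*(2*sin(n) + 7)*cos(n)/((sin(n) + 7)^2*sin(n)^2)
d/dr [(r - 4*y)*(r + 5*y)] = 2*r + y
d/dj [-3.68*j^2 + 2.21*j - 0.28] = 2.21 - 7.36*j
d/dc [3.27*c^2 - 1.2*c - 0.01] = 6.54*c - 1.2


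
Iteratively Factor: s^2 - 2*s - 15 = (s - 5)*(s + 3)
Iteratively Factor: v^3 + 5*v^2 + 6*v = (v)*(v^2 + 5*v + 6) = v*(v + 3)*(v + 2)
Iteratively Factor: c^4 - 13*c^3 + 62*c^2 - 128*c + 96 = (c - 4)*(c^3 - 9*c^2 + 26*c - 24) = (c - 4)*(c - 2)*(c^2 - 7*c + 12) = (c - 4)^2*(c - 2)*(c - 3)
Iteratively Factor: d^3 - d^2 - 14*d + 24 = (d - 3)*(d^2 + 2*d - 8) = (d - 3)*(d - 2)*(d + 4)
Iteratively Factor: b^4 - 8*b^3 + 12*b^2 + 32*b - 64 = (b + 2)*(b^3 - 10*b^2 + 32*b - 32) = (b - 2)*(b + 2)*(b^2 - 8*b + 16) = (b - 4)*(b - 2)*(b + 2)*(b - 4)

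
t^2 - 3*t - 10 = (t - 5)*(t + 2)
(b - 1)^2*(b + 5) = b^3 + 3*b^2 - 9*b + 5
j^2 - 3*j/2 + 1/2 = (j - 1)*(j - 1/2)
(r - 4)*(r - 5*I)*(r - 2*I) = r^3 - 4*r^2 - 7*I*r^2 - 10*r + 28*I*r + 40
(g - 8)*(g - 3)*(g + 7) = g^3 - 4*g^2 - 53*g + 168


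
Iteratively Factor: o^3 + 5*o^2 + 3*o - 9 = (o + 3)*(o^2 + 2*o - 3) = (o - 1)*(o + 3)*(o + 3)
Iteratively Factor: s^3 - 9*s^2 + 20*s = (s - 5)*(s^2 - 4*s) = s*(s - 5)*(s - 4)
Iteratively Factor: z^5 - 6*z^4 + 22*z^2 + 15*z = (z - 3)*(z^4 - 3*z^3 - 9*z^2 - 5*z) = (z - 3)*(z + 1)*(z^3 - 4*z^2 - 5*z) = z*(z - 3)*(z + 1)*(z^2 - 4*z - 5) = z*(z - 5)*(z - 3)*(z + 1)*(z + 1)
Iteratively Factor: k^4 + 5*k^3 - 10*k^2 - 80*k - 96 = (k - 4)*(k^3 + 9*k^2 + 26*k + 24) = (k - 4)*(k + 3)*(k^2 + 6*k + 8) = (k - 4)*(k + 3)*(k + 4)*(k + 2)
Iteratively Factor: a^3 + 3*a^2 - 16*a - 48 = (a + 3)*(a^2 - 16) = (a - 4)*(a + 3)*(a + 4)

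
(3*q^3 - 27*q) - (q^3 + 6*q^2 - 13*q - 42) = 2*q^3 - 6*q^2 - 14*q + 42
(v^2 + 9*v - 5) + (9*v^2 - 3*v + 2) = 10*v^2 + 6*v - 3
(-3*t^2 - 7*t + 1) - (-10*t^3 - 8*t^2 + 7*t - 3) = 10*t^3 + 5*t^2 - 14*t + 4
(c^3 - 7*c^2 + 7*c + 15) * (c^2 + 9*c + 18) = c^5 + 2*c^4 - 38*c^3 - 48*c^2 + 261*c + 270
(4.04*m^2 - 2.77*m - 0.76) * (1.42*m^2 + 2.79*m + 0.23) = 5.7368*m^4 + 7.3382*m^3 - 7.8783*m^2 - 2.7575*m - 0.1748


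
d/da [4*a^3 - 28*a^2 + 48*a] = 12*a^2 - 56*a + 48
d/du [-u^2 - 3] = -2*u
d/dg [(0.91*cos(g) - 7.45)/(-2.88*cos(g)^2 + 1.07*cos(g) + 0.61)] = (-2.6208*cos(g)^2 + 42.912*cos(g) - 8.5266)*sin(g)/(8.2944*cos(g)^4 - 6.1632*cos(g)^3 - 2.3687*cos(g)^2 + 1.3054*cos(g) + 0.3721)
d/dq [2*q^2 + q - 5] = 4*q + 1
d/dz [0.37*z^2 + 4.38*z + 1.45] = 0.74*z + 4.38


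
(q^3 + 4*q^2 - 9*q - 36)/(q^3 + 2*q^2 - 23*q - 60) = (q - 3)/(q - 5)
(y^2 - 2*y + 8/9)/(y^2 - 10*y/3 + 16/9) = (3*y - 4)/(3*y - 8)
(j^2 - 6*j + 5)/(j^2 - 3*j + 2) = (j - 5)/(j - 2)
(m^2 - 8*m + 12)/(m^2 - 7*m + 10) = (m - 6)/(m - 5)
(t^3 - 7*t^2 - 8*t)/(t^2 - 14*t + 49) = t*(t^2 - 7*t - 8)/(t^2 - 14*t + 49)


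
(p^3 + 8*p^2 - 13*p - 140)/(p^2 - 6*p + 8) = (p^2 + 12*p + 35)/(p - 2)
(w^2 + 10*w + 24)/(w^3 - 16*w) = (w + 6)/(w*(w - 4))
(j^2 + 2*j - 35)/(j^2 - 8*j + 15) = (j + 7)/(j - 3)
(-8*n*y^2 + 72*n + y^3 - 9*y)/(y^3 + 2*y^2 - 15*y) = (-8*n*y - 24*n + y^2 + 3*y)/(y*(y + 5))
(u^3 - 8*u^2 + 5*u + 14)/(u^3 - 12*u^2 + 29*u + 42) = (u - 2)/(u - 6)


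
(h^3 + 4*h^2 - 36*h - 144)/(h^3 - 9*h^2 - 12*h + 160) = (h^2 - 36)/(h^2 - 13*h + 40)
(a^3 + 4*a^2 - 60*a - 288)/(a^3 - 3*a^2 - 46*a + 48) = (a + 6)/(a - 1)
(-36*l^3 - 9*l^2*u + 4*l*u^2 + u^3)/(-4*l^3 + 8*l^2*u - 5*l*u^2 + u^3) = (36*l^3 + 9*l^2*u - 4*l*u^2 - u^3)/(4*l^3 - 8*l^2*u + 5*l*u^2 - u^3)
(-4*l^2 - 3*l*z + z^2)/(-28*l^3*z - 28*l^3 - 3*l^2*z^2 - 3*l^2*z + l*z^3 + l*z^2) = (4*l^2 + 3*l*z - z^2)/(l*(28*l^2*z + 28*l^2 + 3*l*z^2 + 3*l*z - z^3 - z^2))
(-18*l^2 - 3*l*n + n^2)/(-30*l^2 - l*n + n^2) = (3*l + n)/(5*l + n)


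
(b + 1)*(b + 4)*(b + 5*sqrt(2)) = b^3 + 5*b^2 + 5*sqrt(2)*b^2 + 4*b + 25*sqrt(2)*b + 20*sqrt(2)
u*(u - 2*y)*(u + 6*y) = u^3 + 4*u^2*y - 12*u*y^2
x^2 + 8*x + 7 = (x + 1)*(x + 7)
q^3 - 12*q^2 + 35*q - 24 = (q - 8)*(q - 3)*(q - 1)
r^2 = r^2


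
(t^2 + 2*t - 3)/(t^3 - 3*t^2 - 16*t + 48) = (t^2 + 2*t - 3)/(t^3 - 3*t^2 - 16*t + 48)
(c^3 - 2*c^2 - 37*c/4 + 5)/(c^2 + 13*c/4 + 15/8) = 2*(2*c^2 - 9*c + 4)/(4*c + 3)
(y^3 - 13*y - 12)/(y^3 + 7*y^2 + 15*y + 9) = (y - 4)/(y + 3)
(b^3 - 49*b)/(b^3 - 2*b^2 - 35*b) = (b + 7)/(b + 5)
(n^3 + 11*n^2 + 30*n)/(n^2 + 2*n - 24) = n*(n + 5)/(n - 4)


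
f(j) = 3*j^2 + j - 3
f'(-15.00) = -89.00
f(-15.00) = 657.00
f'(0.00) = 1.00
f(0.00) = -3.00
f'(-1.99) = -10.94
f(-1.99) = 6.89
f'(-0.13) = 0.22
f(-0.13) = -3.08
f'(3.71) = 23.26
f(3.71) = 42.00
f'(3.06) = 19.36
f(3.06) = 28.15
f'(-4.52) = -26.12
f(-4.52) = 53.77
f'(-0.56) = -2.36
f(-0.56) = -2.62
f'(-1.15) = -5.90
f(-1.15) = -0.18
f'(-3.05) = -17.30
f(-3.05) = 21.86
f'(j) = 6*j + 1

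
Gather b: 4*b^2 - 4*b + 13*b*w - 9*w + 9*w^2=4*b^2 + b*(13*w - 4) + 9*w^2 - 9*w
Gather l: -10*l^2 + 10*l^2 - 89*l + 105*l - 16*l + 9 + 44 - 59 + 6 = 0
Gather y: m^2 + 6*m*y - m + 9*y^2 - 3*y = m^2 - m + 9*y^2 + y*(6*m - 3)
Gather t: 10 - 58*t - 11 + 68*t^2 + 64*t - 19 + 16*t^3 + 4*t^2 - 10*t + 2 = 16*t^3 + 72*t^2 - 4*t - 18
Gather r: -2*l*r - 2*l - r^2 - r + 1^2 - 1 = -2*l - r^2 + r*(-2*l - 1)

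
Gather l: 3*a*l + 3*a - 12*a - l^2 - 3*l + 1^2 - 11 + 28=-9*a - l^2 + l*(3*a - 3) + 18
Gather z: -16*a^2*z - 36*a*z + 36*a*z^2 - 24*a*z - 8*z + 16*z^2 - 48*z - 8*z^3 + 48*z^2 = -8*z^3 + z^2*(36*a + 64) + z*(-16*a^2 - 60*a - 56)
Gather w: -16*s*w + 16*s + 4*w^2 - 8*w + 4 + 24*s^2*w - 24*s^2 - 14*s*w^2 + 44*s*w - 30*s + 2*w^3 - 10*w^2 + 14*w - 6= -24*s^2 - 14*s + 2*w^3 + w^2*(-14*s - 6) + w*(24*s^2 + 28*s + 6) - 2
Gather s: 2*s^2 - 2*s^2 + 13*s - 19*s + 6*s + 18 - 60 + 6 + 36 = 0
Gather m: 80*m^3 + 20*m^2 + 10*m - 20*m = 80*m^3 + 20*m^2 - 10*m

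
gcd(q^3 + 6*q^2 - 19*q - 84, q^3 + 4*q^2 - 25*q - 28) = q^2 + 3*q - 28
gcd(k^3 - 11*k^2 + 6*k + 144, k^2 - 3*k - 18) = k^2 - 3*k - 18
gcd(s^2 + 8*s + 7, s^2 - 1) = s + 1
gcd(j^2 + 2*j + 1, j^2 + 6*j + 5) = j + 1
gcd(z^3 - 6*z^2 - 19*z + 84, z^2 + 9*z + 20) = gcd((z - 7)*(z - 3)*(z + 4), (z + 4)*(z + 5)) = z + 4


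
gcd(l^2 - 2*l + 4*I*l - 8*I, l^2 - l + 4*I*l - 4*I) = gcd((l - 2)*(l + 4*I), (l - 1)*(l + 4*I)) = l + 4*I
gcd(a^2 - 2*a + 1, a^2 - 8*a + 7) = a - 1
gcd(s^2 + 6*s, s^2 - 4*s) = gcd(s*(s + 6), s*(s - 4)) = s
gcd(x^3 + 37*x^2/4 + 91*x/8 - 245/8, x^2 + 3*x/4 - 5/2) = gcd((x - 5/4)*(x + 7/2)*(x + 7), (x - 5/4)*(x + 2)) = x - 5/4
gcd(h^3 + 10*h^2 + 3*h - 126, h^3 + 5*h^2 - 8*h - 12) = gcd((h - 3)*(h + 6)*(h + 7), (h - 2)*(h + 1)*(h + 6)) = h + 6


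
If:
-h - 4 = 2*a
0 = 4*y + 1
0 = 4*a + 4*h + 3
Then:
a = -13/4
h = 5/2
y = -1/4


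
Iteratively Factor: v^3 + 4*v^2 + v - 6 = (v + 2)*(v^2 + 2*v - 3) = (v + 2)*(v + 3)*(v - 1)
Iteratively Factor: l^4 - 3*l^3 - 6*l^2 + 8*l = (l - 4)*(l^3 + l^2 - 2*l) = l*(l - 4)*(l^2 + l - 2) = l*(l - 4)*(l - 1)*(l + 2)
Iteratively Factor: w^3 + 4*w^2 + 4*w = (w + 2)*(w^2 + 2*w) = (w + 2)^2*(w)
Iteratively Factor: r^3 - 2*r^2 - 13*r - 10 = (r + 1)*(r^2 - 3*r - 10) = (r + 1)*(r + 2)*(r - 5)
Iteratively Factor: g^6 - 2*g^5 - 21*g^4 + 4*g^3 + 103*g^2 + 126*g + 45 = (g + 1)*(g^5 - 3*g^4 - 18*g^3 + 22*g^2 + 81*g + 45) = (g + 1)^2*(g^4 - 4*g^3 - 14*g^2 + 36*g + 45) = (g - 3)*(g + 1)^2*(g^3 - g^2 - 17*g - 15) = (g - 5)*(g - 3)*(g + 1)^2*(g^2 + 4*g + 3) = (g - 5)*(g - 3)*(g + 1)^2*(g + 3)*(g + 1)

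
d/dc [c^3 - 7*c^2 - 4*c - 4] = 3*c^2 - 14*c - 4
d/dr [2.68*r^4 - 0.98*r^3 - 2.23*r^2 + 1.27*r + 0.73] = 10.72*r^3 - 2.94*r^2 - 4.46*r + 1.27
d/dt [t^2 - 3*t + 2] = 2*t - 3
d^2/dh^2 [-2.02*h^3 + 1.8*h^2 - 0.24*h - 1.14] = 3.6 - 12.12*h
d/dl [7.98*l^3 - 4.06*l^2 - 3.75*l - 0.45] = 23.94*l^2 - 8.12*l - 3.75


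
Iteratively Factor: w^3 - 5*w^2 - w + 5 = (w - 1)*(w^2 - 4*w - 5) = (w - 1)*(w + 1)*(w - 5)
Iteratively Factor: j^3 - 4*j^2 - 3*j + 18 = (j + 2)*(j^2 - 6*j + 9) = (j - 3)*(j + 2)*(j - 3)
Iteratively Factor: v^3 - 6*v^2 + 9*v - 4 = (v - 1)*(v^2 - 5*v + 4) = (v - 1)^2*(v - 4)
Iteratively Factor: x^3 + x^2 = (x)*(x^2 + x) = x^2*(x + 1)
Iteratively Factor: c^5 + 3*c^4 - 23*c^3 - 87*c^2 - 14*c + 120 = (c + 3)*(c^4 - 23*c^2 - 18*c + 40) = (c - 1)*(c + 3)*(c^3 + c^2 - 22*c - 40) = (c - 1)*(c + 3)*(c + 4)*(c^2 - 3*c - 10) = (c - 5)*(c - 1)*(c + 3)*(c + 4)*(c + 2)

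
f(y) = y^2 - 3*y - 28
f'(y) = 2*y - 3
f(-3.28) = -7.40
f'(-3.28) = -9.56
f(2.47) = -29.31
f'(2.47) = 1.94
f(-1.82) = -19.23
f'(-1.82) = -6.64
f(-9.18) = 83.81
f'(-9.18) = -21.36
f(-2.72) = -12.44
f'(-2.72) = -8.44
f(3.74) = -25.23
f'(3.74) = 4.48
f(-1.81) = -19.29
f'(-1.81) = -6.62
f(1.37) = -30.23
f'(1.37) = -0.26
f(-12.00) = 152.00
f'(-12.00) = -27.00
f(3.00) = -28.00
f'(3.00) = 3.00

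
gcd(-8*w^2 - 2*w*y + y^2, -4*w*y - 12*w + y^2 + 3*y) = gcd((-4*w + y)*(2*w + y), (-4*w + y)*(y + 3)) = -4*w + y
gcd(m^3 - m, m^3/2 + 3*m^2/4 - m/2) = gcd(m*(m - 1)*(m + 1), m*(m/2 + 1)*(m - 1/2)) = m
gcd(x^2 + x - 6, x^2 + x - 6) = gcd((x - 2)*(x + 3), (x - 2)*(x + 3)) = x^2 + x - 6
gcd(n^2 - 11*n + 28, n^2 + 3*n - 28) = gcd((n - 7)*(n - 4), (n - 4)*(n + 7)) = n - 4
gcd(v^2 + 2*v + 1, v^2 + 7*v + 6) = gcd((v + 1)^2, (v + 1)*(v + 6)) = v + 1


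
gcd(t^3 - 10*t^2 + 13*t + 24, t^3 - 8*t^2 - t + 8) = t^2 - 7*t - 8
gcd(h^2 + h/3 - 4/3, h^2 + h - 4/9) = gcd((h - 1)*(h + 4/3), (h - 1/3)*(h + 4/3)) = h + 4/3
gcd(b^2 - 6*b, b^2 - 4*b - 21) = 1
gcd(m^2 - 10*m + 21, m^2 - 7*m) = m - 7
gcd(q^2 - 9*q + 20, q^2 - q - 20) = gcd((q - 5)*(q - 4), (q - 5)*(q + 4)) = q - 5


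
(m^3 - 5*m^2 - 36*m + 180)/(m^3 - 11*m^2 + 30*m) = (m + 6)/m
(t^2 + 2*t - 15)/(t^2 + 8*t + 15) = (t - 3)/(t + 3)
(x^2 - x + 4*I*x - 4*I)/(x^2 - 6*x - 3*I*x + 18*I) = (x^2 - x + 4*I*x - 4*I)/(x^2 - 6*x - 3*I*x + 18*I)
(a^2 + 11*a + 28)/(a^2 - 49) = (a + 4)/(a - 7)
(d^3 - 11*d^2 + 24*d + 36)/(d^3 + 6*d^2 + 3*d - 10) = (d^3 - 11*d^2 + 24*d + 36)/(d^3 + 6*d^2 + 3*d - 10)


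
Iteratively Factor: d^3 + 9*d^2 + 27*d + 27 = (d + 3)*(d^2 + 6*d + 9) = (d + 3)^2*(d + 3)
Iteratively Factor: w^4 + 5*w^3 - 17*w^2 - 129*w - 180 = (w + 3)*(w^3 + 2*w^2 - 23*w - 60) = (w - 5)*(w + 3)*(w^2 + 7*w + 12) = (w - 5)*(w + 3)^2*(w + 4)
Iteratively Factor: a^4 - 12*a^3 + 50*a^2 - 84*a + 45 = (a - 5)*(a^3 - 7*a^2 + 15*a - 9) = (a - 5)*(a - 1)*(a^2 - 6*a + 9) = (a - 5)*(a - 3)*(a - 1)*(a - 3)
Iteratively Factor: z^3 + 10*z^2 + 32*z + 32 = (z + 4)*(z^2 + 6*z + 8) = (z + 4)^2*(z + 2)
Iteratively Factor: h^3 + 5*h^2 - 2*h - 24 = (h + 3)*(h^2 + 2*h - 8) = (h + 3)*(h + 4)*(h - 2)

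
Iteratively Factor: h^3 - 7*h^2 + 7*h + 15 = (h - 5)*(h^2 - 2*h - 3) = (h - 5)*(h + 1)*(h - 3)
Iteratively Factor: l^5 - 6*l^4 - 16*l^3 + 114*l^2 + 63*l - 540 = (l + 3)*(l^4 - 9*l^3 + 11*l^2 + 81*l - 180) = (l - 4)*(l + 3)*(l^3 - 5*l^2 - 9*l + 45) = (l - 5)*(l - 4)*(l + 3)*(l^2 - 9) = (l - 5)*(l - 4)*(l - 3)*(l + 3)*(l + 3)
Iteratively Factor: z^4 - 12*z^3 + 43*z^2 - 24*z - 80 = (z - 4)*(z^3 - 8*z^2 + 11*z + 20) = (z - 4)*(z + 1)*(z^2 - 9*z + 20) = (z - 4)^2*(z + 1)*(z - 5)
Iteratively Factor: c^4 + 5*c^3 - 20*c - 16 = (c + 4)*(c^3 + c^2 - 4*c - 4) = (c + 1)*(c + 4)*(c^2 - 4) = (c + 1)*(c + 2)*(c + 4)*(c - 2)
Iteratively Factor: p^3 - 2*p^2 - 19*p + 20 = (p - 1)*(p^2 - p - 20) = (p - 5)*(p - 1)*(p + 4)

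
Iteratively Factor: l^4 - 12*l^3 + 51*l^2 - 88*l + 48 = (l - 4)*(l^3 - 8*l^2 + 19*l - 12) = (l - 4)*(l - 3)*(l^2 - 5*l + 4) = (l - 4)*(l - 3)*(l - 1)*(l - 4)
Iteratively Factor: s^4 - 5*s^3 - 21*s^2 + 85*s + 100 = (s + 4)*(s^3 - 9*s^2 + 15*s + 25) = (s - 5)*(s + 4)*(s^2 - 4*s - 5) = (s - 5)*(s + 1)*(s + 4)*(s - 5)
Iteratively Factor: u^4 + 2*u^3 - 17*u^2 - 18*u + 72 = (u - 3)*(u^3 + 5*u^2 - 2*u - 24) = (u - 3)*(u + 4)*(u^2 + u - 6) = (u - 3)*(u + 3)*(u + 4)*(u - 2)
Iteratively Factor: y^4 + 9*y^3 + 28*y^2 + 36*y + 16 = (y + 2)*(y^3 + 7*y^2 + 14*y + 8) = (y + 2)^2*(y^2 + 5*y + 4) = (y + 2)^2*(y + 4)*(y + 1)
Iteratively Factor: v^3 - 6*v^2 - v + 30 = (v + 2)*(v^2 - 8*v + 15) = (v - 5)*(v + 2)*(v - 3)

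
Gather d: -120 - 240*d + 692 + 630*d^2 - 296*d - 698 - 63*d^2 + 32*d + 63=567*d^2 - 504*d - 63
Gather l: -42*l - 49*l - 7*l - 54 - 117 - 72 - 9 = -98*l - 252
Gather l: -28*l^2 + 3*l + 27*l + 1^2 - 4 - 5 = -28*l^2 + 30*l - 8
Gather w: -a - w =-a - w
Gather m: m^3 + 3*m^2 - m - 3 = m^3 + 3*m^2 - m - 3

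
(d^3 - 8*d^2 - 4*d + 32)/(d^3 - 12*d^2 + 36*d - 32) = (d + 2)/(d - 2)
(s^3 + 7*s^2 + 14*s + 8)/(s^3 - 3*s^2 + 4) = (s^2 + 6*s + 8)/(s^2 - 4*s + 4)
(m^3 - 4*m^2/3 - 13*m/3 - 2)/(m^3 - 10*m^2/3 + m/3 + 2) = (m + 1)/(m - 1)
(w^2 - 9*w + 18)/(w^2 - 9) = (w - 6)/(w + 3)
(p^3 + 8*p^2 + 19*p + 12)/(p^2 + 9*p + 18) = (p^2 + 5*p + 4)/(p + 6)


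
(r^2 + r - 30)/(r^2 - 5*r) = (r + 6)/r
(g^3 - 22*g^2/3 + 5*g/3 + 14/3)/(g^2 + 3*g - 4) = (3*g^2 - 19*g - 14)/(3*(g + 4))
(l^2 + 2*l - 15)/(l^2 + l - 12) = (l + 5)/(l + 4)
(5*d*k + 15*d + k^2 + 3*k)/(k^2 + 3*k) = (5*d + k)/k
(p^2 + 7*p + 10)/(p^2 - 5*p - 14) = (p + 5)/(p - 7)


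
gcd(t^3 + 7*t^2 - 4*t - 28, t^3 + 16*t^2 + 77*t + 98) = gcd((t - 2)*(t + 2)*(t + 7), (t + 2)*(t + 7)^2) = t^2 + 9*t + 14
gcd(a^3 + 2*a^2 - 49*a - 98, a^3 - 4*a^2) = 1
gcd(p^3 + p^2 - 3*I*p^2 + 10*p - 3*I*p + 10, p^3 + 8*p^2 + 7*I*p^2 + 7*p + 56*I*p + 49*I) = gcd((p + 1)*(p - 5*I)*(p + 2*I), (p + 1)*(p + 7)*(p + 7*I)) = p + 1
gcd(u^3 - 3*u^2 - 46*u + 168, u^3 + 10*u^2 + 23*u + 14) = u + 7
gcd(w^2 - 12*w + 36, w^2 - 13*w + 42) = w - 6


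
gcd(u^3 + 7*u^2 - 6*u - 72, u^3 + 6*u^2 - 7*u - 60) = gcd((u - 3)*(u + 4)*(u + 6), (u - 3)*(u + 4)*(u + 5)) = u^2 + u - 12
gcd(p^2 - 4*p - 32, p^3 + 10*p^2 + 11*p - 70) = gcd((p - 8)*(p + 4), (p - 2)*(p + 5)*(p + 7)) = 1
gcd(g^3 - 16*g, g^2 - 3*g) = g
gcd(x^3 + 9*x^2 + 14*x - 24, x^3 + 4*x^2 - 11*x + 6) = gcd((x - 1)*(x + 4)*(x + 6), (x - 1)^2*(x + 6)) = x^2 + 5*x - 6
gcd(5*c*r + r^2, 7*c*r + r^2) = r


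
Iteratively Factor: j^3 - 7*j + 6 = (j - 1)*(j^2 + j - 6) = (j - 2)*(j - 1)*(j + 3)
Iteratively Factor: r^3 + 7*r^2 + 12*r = (r + 4)*(r^2 + 3*r) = (r + 3)*(r + 4)*(r)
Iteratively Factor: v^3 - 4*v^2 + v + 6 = (v + 1)*(v^2 - 5*v + 6) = (v - 2)*(v + 1)*(v - 3)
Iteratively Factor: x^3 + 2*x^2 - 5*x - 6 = (x - 2)*(x^2 + 4*x + 3) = (x - 2)*(x + 1)*(x + 3)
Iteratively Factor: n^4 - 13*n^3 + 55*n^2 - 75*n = (n - 3)*(n^3 - 10*n^2 + 25*n) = (n - 5)*(n - 3)*(n^2 - 5*n) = (n - 5)^2*(n - 3)*(n)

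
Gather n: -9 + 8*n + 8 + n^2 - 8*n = n^2 - 1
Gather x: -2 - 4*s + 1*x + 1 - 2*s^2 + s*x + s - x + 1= -2*s^2 + s*x - 3*s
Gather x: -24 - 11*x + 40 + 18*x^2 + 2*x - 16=18*x^2 - 9*x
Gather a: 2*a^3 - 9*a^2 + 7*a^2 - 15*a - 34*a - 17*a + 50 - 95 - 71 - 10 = 2*a^3 - 2*a^2 - 66*a - 126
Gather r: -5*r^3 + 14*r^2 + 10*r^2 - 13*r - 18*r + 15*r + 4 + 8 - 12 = -5*r^3 + 24*r^2 - 16*r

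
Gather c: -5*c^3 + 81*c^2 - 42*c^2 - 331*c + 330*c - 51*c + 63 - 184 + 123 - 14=-5*c^3 + 39*c^2 - 52*c - 12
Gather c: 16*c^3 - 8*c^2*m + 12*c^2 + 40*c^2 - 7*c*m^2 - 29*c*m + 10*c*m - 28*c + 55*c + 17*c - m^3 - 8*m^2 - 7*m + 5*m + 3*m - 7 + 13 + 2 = 16*c^3 + c^2*(52 - 8*m) + c*(-7*m^2 - 19*m + 44) - m^3 - 8*m^2 + m + 8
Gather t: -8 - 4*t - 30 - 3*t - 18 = -7*t - 56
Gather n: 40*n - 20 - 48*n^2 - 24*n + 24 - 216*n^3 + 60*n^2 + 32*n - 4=-216*n^3 + 12*n^2 + 48*n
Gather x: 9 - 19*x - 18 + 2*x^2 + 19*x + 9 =2*x^2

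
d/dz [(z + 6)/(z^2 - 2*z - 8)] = (z^2 - 2*z - 2*(z - 1)*(z + 6) - 8)/(-z^2 + 2*z + 8)^2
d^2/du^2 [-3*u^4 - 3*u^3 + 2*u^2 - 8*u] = -36*u^2 - 18*u + 4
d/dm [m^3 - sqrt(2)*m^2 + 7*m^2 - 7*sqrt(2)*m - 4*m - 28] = 3*m^2 - 2*sqrt(2)*m + 14*m - 7*sqrt(2) - 4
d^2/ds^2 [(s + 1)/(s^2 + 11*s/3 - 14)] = 6*((s + 1)*(6*s + 11)^2 - (9*s + 14)*(3*s^2 + 11*s - 42))/(3*s^2 + 11*s - 42)^3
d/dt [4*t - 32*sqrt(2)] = 4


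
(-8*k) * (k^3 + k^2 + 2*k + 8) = -8*k^4 - 8*k^3 - 16*k^2 - 64*k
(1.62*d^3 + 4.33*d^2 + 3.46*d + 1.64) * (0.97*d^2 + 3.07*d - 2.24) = 1.5714*d^5 + 9.1735*d^4 + 13.0205*d^3 + 2.5138*d^2 - 2.7156*d - 3.6736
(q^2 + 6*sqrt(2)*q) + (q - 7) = q^2 + q + 6*sqrt(2)*q - 7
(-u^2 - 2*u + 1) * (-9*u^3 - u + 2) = 9*u^5 + 18*u^4 - 8*u^3 - 5*u + 2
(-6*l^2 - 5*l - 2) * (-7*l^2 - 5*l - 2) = 42*l^4 + 65*l^3 + 51*l^2 + 20*l + 4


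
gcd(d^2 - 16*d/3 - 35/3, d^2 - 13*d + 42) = d - 7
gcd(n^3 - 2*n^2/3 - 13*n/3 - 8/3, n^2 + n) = n + 1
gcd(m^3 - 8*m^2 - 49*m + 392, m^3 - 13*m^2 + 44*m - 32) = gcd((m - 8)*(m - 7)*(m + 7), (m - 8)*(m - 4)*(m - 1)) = m - 8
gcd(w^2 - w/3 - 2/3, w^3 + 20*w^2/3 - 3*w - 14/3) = w^2 - w/3 - 2/3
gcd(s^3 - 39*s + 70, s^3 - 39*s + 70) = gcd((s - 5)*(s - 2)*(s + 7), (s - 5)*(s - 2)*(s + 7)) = s^3 - 39*s + 70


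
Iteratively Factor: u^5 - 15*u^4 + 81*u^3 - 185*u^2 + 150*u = (u - 5)*(u^4 - 10*u^3 + 31*u^2 - 30*u) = (u - 5)*(u - 3)*(u^3 - 7*u^2 + 10*u) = u*(u - 5)*(u - 3)*(u^2 - 7*u + 10) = u*(u - 5)*(u - 3)*(u - 2)*(u - 5)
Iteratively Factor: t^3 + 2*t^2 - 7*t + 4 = (t - 1)*(t^2 + 3*t - 4) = (t - 1)^2*(t + 4)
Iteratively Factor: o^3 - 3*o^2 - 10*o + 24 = (o - 2)*(o^2 - o - 12) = (o - 4)*(o - 2)*(o + 3)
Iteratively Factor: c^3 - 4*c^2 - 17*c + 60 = (c - 3)*(c^2 - c - 20) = (c - 3)*(c + 4)*(c - 5)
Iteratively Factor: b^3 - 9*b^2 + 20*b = (b - 4)*(b^2 - 5*b) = (b - 5)*(b - 4)*(b)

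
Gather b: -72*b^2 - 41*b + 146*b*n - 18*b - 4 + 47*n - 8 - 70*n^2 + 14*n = -72*b^2 + b*(146*n - 59) - 70*n^2 + 61*n - 12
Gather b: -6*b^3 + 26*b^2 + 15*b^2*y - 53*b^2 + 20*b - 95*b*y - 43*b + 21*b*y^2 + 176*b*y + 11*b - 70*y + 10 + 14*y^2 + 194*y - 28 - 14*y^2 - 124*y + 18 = -6*b^3 + b^2*(15*y - 27) + b*(21*y^2 + 81*y - 12)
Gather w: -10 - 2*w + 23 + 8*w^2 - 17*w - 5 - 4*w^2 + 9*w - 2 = 4*w^2 - 10*w + 6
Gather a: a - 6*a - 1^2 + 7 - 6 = -5*a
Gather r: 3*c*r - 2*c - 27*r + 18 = -2*c + r*(3*c - 27) + 18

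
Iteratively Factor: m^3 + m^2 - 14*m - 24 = (m - 4)*(m^2 + 5*m + 6) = (m - 4)*(m + 2)*(m + 3)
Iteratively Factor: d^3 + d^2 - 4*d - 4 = (d + 1)*(d^2 - 4) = (d - 2)*(d + 1)*(d + 2)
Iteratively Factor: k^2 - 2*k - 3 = (k + 1)*(k - 3)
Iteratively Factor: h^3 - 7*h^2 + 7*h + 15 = (h - 3)*(h^2 - 4*h - 5) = (h - 5)*(h - 3)*(h + 1)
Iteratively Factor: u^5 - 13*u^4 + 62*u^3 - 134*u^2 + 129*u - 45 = (u - 1)*(u^4 - 12*u^3 + 50*u^2 - 84*u + 45) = (u - 3)*(u - 1)*(u^3 - 9*u^2 + 23*u - 15) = (u - 5)*(u - 3)*(u - 1)*(u^2 - 4*u + 3) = (u - 5)*(u - 3)*(u - 1)^2*(u - 3)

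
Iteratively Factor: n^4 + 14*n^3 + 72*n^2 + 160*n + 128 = (n + 2)*(n^3 + 12*n^2 + 48*n + 64) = (n + 2)*(n + 4)*(n^2 + 8*n + 16) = (n + 2)*(n + 4)^2*(n + 4)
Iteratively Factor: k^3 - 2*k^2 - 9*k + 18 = (k - 3)*(k^2 + k - 6) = (k - 3)*(k + 3)*(k - 2)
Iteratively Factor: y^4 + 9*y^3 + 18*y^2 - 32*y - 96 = (y - 2)*(y^3 + 11*y^2 + 40*y + 48) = (y - 2)*(y + 3)*(y^2 + 8*y + 16) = (y - 2)*(y + 3)*(y + 4)*(y + 4)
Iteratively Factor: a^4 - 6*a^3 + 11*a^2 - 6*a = (a - 3)*(a^3 - 3*a^2 + 2*a) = a*(a - 3)*(a^2 - 3*a + 2) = a*(a - 3)*(a - 2)*(a - 1)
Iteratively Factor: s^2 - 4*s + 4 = (s - 2)*(s - 2)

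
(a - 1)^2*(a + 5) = a^3 + 3*a^2 - 9*a + 5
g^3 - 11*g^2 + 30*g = g*(g - 6)*(g - 5)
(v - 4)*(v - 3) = v^2 - 7*v + 12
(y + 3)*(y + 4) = y^2 + 7*y + 12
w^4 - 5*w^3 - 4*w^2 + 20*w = w*(w - 5)*(w - 2)*(w + 2)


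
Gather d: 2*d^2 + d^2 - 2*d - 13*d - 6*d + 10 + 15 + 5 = 3*d^2 - 21*d + 30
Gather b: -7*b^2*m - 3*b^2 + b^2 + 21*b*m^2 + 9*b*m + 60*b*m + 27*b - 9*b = b^2*(-7*m - 2) + b*(21*m^2 + 69*m + 18)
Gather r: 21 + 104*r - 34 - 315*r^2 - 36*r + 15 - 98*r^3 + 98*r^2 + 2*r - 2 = -98*r^3 - 217*r^2 + 70*r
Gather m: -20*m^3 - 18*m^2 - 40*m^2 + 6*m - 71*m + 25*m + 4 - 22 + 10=-20*m^3 - 58*m^2 - 40*m - 8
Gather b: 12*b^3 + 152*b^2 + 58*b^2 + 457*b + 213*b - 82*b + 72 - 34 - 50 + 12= 12*b^3 + 210*b^2 + 588*b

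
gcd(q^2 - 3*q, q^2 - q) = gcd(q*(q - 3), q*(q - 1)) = q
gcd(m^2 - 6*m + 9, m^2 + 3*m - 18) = m - 3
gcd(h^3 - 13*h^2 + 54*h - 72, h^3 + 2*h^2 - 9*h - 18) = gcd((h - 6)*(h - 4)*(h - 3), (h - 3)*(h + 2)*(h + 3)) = h - 3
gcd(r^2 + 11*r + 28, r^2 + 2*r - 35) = r + 7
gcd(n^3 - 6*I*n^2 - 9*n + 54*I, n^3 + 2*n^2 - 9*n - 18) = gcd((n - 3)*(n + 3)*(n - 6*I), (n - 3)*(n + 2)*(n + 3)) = n^2 - 9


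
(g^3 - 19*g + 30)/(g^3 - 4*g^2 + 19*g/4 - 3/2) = 4*(g^2 + 2*g - 15)/(4*g^2 - 8*g + 3)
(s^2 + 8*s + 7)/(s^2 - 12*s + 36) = (s^2 + 8*s + 7)/(s^2 - 12*s + 36)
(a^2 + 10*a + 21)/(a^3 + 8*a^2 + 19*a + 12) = (a + 7)/(a^2 + 5*a + 4)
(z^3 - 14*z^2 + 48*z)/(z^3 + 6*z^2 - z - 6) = z*(z^2 - 14*z + 48)/(z^3 + 6*z^2 - z - 6)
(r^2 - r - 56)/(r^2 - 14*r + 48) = (r + 7)/(r - 6)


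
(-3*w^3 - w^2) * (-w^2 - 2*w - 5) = 3*w^5 + 7*w^4 + 17*w^3 + 5*w^2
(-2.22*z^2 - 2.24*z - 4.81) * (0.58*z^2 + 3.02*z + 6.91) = -1.2876*z^4 - 8.0036*z^3 - 24.8948*z^2 - 30.0046*z - 33.2371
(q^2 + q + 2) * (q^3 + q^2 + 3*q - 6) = q^5 + 2*q^4 + 6*q^3 - q^2 - 12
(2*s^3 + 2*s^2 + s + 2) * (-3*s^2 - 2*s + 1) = -6*s^5 - 10*s^4 - 5*s^3 - 6*s^2 - 3*s + 2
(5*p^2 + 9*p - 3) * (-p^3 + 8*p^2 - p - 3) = -5*p^5 + 31*p^4 + 70*p^3 - 48*p^2 - 24*p + 9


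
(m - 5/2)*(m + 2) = m^2 - m/2 - 5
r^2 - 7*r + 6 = (r - 6)*(r - 1)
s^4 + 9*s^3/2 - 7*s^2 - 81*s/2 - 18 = (s - 3)*(s + 1/2)*(s + 3)*(s + 4)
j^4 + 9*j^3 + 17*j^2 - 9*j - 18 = (j - 1)*(j + 1)*(j + 3)*(j + 6)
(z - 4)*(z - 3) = z^2 - 7*z + 12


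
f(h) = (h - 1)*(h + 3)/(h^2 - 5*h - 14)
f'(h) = (5 - 2*h)*(h - 1)*(h + 3)/(h^2 - 5*h - 14)^2 + (h - 1)/(h^2 - 5*h - 14) + (h + 3)/(h^2 - 5*h - 14) = (-7*h^2 - 22*h - 43)/(h^4 - 10*h^3 - 3*h^2 + 140*h + 196)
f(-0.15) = 0.25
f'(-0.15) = -0.23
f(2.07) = -0.27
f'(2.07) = -0.29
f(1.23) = -0.05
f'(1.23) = -0.23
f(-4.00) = 0.23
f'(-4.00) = -0.14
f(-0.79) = 0.42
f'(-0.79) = -0.34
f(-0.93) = 0.47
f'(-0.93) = -0.40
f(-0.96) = 0.48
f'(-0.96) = -0.41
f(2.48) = -0.40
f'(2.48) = -0.34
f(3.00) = -0.60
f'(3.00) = -0.43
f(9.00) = 4.36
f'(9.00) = -1.67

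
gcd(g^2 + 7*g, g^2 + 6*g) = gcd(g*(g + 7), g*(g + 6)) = g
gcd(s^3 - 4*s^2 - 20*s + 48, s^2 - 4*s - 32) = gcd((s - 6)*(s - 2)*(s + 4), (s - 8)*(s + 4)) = s + 4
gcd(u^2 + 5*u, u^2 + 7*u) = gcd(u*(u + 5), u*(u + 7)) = u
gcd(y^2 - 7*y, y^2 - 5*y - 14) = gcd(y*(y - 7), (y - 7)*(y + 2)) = y - 7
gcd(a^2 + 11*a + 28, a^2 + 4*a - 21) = a + 7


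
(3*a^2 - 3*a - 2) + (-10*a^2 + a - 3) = -7*a^2 - 2*a - 5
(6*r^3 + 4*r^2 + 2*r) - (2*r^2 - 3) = 6*r^3 + 2*r^2 + 2*r + 3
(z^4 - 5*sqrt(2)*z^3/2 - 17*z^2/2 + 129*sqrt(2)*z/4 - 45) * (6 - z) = -z^5 + 5*sqrt(2)*z^4/2 + 6*z^4 - 15*sqrt(2)*z^3 + 17*z^3/2 - 51*z^2 - 129*sqrt(2)*z^2/4 + 45*z + 387*sqrt(2)*z/2 - 270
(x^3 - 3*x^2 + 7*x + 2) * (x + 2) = x^4 - x^3 + x^2 + 16*x + 4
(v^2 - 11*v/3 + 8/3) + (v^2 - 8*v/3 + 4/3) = 2*v^2 - 19*v/3 + 4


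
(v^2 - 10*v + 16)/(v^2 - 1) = (v^2 - 10*v + 16)/(v^2 - 1)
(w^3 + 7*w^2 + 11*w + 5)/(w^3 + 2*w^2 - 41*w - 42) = (w^2 + 6*w + 5)/(w^2 + w - 42)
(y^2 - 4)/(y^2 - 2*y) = (y + 2)/y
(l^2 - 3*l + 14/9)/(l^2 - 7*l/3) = (l - 2/3)/l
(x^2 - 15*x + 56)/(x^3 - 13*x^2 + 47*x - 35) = (x - 8)/(x^2 - 6*x + 5)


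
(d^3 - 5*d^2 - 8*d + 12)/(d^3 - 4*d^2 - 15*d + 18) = (d + 2)/(d + 3)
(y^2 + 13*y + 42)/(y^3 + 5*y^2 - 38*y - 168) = (y + 6)/(y^2 - 2*y - 24)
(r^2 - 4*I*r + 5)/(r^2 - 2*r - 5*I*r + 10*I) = (r + I)/(r - 2)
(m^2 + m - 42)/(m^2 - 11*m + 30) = (m + 7)/(m - 5)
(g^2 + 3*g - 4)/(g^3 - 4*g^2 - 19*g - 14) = (-g^2 - 3*g + 4)/(-g^3 + 4*g^2 + 19*g + 14)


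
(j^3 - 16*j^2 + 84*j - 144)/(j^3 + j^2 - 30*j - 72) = (j^2 - 10*j + 24)/(j^2 + 7*j + 12)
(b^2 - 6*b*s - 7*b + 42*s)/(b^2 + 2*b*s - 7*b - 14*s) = (b - 6*s)/(b + 2*s)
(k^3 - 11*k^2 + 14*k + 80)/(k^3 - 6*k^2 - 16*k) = (k - 5)/k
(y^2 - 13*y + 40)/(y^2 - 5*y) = (y - 8)/y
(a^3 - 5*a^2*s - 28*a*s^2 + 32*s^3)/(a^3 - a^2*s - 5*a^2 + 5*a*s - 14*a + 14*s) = (a^2 - 4*a*s - 32*s^2)/(a^2 - 5*a - 14)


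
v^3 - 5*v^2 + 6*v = v*(v - 3)*(v - 2)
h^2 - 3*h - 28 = (h - 7)*(h + 4)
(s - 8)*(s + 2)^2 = s^3 - 4*s^2 - 28*s - 32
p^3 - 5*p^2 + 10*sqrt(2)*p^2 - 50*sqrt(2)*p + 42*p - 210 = (p - 5)*(p + 3*sqrt(2))*(p + 7*sqrt(2))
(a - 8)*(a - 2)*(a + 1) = a^3 - 9*a^2 + 6*a + 16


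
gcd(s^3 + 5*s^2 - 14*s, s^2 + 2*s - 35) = s + 7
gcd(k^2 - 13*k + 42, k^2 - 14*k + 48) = k - 6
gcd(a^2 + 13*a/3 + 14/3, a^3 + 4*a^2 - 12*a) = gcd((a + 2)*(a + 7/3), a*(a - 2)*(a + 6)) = 1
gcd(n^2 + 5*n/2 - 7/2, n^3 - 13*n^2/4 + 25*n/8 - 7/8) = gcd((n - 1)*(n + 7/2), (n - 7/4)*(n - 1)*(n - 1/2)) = n - 1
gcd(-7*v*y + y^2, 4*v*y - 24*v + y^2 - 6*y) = 1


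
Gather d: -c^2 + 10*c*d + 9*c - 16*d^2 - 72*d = -c^2 + 9*c - 16*d^2 + d*(10*c - 72)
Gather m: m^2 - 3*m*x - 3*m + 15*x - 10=m^2 + m*(-3*x - 3) + 15*x - 10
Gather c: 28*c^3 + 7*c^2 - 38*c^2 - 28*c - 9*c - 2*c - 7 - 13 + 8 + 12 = 28*c^3 - 31*c^2 - 39*c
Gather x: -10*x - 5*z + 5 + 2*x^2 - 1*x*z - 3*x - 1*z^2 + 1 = 2*x^2 + x*(-z - 13) - z^2 - 5*z + 6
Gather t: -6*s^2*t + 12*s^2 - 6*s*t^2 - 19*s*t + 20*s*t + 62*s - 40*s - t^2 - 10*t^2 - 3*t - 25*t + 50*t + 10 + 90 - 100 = 12*s^2 + 22*s + t^2*(-6*s - 11) + t*(-6*s^2 + s + 22)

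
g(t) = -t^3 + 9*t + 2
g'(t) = 9 - 3*t^2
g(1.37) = 11.76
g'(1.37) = 3.37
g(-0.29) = -0.59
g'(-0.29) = 8.75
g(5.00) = -78.00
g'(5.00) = -66.00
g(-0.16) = 0.56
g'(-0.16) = 8.92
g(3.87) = -21.13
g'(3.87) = -35.93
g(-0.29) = -0.59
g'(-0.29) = 8.75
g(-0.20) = 0.21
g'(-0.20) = 8.88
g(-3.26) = 7.31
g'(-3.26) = -22.88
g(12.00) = -1618.00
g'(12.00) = -423.00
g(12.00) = -1618.00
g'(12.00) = -423.00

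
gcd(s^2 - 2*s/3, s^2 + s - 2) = 1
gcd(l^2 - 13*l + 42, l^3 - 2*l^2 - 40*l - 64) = 1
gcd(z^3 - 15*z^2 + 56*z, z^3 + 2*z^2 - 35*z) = z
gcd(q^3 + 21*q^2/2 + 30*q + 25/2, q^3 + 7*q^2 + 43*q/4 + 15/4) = q^2 + 11*q/2 + 5/2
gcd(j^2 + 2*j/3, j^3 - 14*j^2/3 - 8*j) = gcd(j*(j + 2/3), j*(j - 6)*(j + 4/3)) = j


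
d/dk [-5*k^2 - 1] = -10*k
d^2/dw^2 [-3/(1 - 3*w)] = 54/(3*w - 1)^3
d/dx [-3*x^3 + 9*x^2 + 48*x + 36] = -9*x^2 + 18*x + 48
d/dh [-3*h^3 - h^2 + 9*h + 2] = -9*h^2 - 2*h + 9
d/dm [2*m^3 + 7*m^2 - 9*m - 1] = 6*m^2 + 14*m - 9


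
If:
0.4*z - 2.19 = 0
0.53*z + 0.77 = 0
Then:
No Solution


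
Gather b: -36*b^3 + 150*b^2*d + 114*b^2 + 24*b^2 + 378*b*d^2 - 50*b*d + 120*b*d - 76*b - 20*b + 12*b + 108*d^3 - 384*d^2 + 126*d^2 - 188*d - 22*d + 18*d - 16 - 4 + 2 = -36*b^3 + b^2*(150*d + 138) + b*(378*d^2 + 70*d - 84) + 108*d^3 - 258*d^2 - 192*d - 18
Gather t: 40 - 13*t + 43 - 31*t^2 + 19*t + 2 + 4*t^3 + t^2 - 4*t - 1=4*t^3 - 30*t^2 + 2*t + 84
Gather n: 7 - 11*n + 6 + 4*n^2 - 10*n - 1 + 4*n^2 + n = 8*n^2 - 20*n + 12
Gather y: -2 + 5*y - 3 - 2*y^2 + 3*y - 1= -2*y^2 + 8*y - 6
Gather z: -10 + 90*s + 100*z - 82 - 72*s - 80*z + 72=18*s + 20*z - 20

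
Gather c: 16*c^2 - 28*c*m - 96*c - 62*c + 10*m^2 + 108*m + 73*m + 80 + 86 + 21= 16*c^2 + c*(-28*m - 158) + 10*m^2 + 181*m + 187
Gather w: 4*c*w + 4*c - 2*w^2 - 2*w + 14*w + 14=4*c - 2*w^2 + w*(4*c + 12) + 14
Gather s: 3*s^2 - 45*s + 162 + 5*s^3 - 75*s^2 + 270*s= 5*s^3 - 72*s^2 + 225*s + 162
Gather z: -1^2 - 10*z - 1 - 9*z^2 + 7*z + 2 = -9*z^2 - 3*z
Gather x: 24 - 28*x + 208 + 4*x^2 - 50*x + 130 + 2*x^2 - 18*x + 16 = 6*x^2 - 96*x + 378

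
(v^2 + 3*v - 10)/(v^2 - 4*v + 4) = (v + 5)/(v - 2)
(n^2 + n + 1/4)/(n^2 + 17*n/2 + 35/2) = (4*n^2 + 4*n + 1)/(2*(2*n^2 + 17*n + 35))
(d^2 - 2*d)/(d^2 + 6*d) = (d - 2)/(d + 6)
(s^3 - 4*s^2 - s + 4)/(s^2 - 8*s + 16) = (s^2 - 1)/(s - 4)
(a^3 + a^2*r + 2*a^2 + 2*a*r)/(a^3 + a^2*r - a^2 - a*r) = (a + 2)/(a - 1)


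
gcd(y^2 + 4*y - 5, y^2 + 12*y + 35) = y + 5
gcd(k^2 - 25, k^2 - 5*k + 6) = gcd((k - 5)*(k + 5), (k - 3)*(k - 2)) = 1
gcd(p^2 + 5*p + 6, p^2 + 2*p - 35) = 1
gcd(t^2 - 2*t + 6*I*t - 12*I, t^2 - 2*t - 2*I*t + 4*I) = t - 2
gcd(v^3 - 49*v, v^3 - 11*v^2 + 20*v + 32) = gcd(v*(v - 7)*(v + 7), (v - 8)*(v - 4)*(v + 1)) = 1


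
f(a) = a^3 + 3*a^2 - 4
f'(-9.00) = 189.00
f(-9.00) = -490.00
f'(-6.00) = 72.00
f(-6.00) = -112.00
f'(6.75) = 177.19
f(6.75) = 440.23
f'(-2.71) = 5.77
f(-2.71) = -1.87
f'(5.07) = 107.53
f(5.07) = 203.44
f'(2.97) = 44.28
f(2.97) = 48.66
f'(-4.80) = 40.32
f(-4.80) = -45.47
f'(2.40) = 31.68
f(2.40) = 27.10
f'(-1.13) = -2.95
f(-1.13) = -1.61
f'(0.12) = 0.76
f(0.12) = -3.96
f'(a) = 3*a^2 + 6*a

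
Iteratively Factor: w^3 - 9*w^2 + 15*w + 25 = (w + 1)*(w^2 - 10*w + 25) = (w - 5)*(w + 1)*(w - 5)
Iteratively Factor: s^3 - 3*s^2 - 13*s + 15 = (s - 1)*(s^2 - 2*s - 15) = (s - 5)*(s - 1)*(s + 3)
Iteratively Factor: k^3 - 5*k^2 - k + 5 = (k + 1)*(k^2 - 6*k + 5) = (k - 1)*(k + 1)*(k - 5)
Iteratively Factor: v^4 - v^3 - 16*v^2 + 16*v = (v - 4)*(v^3 + 3*v^2 - 4*v) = (v - 4)*(v + 4)*(v^2 - v) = (v - 4)*(v - 1)*(v + 4)*(v)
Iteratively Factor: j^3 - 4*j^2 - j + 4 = (j + 1)*(j^2 - 5*j + 4) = (j - 1)*(j + 1)*(j - 4)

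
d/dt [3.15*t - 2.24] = 3.15000000000000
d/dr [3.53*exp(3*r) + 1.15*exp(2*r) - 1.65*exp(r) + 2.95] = (10.59*exp(2*r) + 2.3*exp(r) - 1.65)*exp(r)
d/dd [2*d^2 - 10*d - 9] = 4*d - 10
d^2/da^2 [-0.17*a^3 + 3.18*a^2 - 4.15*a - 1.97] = 6.36 - 1.02*a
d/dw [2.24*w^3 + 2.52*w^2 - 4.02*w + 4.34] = 6.72*w^2 + 5.04*w - 4.02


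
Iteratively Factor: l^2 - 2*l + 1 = (l - 1)*(l - 1)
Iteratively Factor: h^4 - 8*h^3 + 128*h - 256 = (h - 4)*(h^3 - 4*h^2 - 16*h + 64) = (h - 4)^2*(h^2 - 16) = (h - 4)^3*(h + 4)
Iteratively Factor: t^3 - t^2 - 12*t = (t - 4)*(t^2 + 3*t) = (t - 4)*(t + 3)*(t)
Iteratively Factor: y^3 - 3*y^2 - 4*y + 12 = (y - 3)*(y^2 - 4) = (y - 3)*(y + 2)*(y - 2)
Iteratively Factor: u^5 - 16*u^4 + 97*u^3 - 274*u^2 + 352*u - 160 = (u - 1)*(u^4 - 15*u^3 + 82*u^2 - 192*u + 160) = (u - 4)*(u - 1)*(u^3 - 11*u^2 + 38*u - 40) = (u - 5)*(u - 4)*(u - 1)*(u^2 - 6*u + 8) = (u - 5)*(u - 4)*(u - 2)*(u - 1)*(u - 4)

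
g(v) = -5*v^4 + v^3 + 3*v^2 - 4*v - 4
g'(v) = -20*v^3 + 3*v^2 + 6*v - 4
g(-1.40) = -14.47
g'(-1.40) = 48.36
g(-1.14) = -5.47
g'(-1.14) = 22.69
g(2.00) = -72.00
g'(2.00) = -140.00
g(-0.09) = -3.62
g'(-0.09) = -4.50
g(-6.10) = -7017.87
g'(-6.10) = 4610.65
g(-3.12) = -466.48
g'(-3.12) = 613.91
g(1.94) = -63.99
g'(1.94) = -127.10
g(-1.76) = -41.09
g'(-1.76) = 103.77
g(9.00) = -31873.00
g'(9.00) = -14287.00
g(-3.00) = -397.00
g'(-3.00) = 545.00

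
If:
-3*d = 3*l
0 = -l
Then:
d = 0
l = 0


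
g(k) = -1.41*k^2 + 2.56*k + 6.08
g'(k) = 2.56 - 2.82*k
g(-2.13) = -5.77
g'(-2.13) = 8.57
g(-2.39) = -8.09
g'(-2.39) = 9.30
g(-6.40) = -68.06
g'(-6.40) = 20.61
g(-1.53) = -1.14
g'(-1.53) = 6.87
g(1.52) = 6.71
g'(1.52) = -1.73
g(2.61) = 3.16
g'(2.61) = -4.80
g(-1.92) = -4.03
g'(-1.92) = 7.97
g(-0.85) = 2.89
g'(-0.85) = 4.96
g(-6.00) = -60.04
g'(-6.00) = 19.48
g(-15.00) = -349.57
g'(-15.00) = 44.86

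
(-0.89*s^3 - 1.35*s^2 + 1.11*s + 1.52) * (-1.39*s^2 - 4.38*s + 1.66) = 1.2371*s^5 + 5.7747*s^4 + 2.8927*s^3 - 9.2156*s^2 - 4.815*s + 2.5232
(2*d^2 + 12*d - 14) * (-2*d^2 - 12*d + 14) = -4*d^4 - 48*d^3 - 88*d^2 + 336*d - 196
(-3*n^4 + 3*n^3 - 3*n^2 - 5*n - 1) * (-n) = 3*n^5 - 3*n^4 + 3*n^3 + 5*n^2 + n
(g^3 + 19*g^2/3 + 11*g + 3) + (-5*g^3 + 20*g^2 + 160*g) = -4*g^3 + 79*g^2/3 + 171*g + 3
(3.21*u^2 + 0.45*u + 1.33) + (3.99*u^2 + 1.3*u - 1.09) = 7.2*u^2 + 1.75*u + 0.24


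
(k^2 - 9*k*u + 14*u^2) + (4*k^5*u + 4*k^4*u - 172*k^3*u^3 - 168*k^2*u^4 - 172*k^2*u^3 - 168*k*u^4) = 4*k^5*u + 4*k^4*u - 172*k^3*u^3 - 168*k^2*u^4 - 172*k^2*u^3 + k^2 - 168*k*u^4 - 9*k*u + 14*u^2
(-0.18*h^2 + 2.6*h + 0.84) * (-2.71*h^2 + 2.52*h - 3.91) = 0.4878*h^4 - 7.4996*h^3 + 4.9794*h^2 - 8.0492*h - 3.2844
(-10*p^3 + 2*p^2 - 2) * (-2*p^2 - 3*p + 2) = 20*p^5 + 26*p^4 - 26*p^3 + 8*p^2 + 6*p - 4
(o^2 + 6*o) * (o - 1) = o^3 + 5*o^2 - 6*o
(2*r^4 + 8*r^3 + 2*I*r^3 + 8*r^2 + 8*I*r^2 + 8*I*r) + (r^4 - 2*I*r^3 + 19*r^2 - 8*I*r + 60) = 3*r^4 + 8*r^3 + 27*r^2 + 8*I*r^2 + 60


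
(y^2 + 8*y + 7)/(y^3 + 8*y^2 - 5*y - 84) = (y + 1)/(y^2 + y - 12)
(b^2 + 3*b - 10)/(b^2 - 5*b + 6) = (b + 5)/(b - 3)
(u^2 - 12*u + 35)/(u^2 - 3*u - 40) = (-u^2 + 12*u - 35)/(-u^2 + 3*u + 40)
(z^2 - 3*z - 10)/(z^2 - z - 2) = (-z^2 + 3*z + 10)/(-z^2 + z + 2)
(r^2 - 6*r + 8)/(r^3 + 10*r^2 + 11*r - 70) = (r - 4)/(r^2 + 12*r + 35)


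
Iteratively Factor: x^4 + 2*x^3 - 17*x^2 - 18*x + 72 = (x - 3)*(x^3 + 5*x^2 - 2*x - 24) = (x - 3)*(x + 4)*(x^2 + x - 6) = (x - 3)*(x - 2)*(x + 4)*(x + 3)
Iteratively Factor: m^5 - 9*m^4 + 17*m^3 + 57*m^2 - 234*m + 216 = (m - 3)*(m^4 - 6*m^3 - m^2 + 54*m - 72) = (m - 3)^2*(m^3 - 3*m^2 - 10*m + 24) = (m - 4)*(m - 3)^2*(m^2 + m - 6) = (m - 4)*(m - 3)^2*(m - 2)*(m + 3)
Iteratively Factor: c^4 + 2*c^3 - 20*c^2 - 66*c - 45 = (c - 5)*(c^3 + 7*c^2 + 15*c + 9) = (c - 5)*(c + 1)*(c^2 + 6*c + 9) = (c - 5)*(c + 1)*(c + 3)*(c + 3)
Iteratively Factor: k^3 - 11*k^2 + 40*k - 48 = (k - 3)*(k^2 - 8*k + 16) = (k - 4)*(k - 3)*(k - 4)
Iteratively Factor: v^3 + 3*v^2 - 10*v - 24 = (v + 4)*(v^2 - v - 6) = (v - 3)*(v + 4)*(v + 2)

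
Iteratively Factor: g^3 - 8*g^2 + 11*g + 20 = (g - 5)*(g^2 - 3*g - 4) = (g - 5)*(g - 4)*(g + 1)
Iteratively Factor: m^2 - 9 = (m + 3)*(m - 3)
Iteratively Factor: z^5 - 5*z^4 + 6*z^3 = (z)*(z^4 - 5*z^3 + 6*z^2) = z^2*(z^3 - 5*z^2 + 6*z) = z^3*(z^2 - 5*z + 6) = z^3*(z - 3)*(z - 2)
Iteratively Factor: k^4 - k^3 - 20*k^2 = (k)*(k^3 - k^2 - 20*k) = k*(k + 4)*(k^2 - 5*k) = k^2*(k + 4)*(k - 5)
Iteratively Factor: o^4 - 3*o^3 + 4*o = (o)*(o^3 - 3*o^2 + 4) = o*(o - 2)*(o^2 - o - 2) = o*(o - 2)^2*(o + 1)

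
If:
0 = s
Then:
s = 0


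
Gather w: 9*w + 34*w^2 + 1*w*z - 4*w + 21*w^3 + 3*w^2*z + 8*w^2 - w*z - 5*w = 21*w^3 + w^2*(3*z + 42)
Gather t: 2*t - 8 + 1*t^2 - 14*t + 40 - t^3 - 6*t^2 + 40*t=-t^3 - 5*t^2 + 28*t + 32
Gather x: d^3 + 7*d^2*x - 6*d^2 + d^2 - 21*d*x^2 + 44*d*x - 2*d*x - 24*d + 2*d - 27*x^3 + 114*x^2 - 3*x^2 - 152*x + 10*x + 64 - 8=d^3 - 5*d^2 - 22*d - 27*x^3 + x^2*(111 - 21*d) + x*(7*d^2 + 42*d - 142) + 56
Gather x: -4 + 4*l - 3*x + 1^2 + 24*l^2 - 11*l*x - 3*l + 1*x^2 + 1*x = 24*l^2 + l + x^2 + x*(-11*l - 2) - 3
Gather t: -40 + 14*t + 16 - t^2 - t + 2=-t^2 + 13*t - 22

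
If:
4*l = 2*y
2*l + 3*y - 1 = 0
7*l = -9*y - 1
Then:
No Solution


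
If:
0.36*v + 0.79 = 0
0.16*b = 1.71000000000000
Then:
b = 10.69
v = -2.19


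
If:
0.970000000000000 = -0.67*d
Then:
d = -1.45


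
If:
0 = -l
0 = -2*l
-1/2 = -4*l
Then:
No Solution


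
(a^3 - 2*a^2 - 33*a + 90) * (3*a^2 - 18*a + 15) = 3*a^5 - 24*a^4 - 48*a^3 + 834*a^2 - 2115*a + 1350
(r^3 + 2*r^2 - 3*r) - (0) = r^3 + 2*r^2 - 3*r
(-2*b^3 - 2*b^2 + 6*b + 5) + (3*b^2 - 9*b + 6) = -2*b^3 + b^2 - 3*b + 11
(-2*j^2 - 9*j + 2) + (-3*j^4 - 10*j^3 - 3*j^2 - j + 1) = -3*j^4 - 10*j^3 - 5*j^2 - 10*j + 3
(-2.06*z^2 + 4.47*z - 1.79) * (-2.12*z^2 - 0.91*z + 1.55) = 4.3672*z^4 - 7.6018*z^3 - 3.4659*z^2 + 8.5574*z - 2.7745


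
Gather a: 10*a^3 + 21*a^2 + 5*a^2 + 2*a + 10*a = 10*a^3 + 26*a^2 + 12*a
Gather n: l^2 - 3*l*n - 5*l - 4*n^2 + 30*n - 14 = l^2 - 5*l - 4*n^2 + n*(30 - 3*l) - 14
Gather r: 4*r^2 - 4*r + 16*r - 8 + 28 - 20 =4*r^2 + 12*r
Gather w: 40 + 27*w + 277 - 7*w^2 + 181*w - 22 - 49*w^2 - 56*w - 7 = -56*w^2 + 152*w + 288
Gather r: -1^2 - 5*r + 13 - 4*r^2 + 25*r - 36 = -4*r^2 + 20*r - 24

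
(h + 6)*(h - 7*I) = h^2 + 6*h - 7*I*h - 42*I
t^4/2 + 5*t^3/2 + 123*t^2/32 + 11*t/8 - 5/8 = (t/2 + 1)*(t - 1/4)*(t + 5/4)*(t + 2)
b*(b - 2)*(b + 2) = b^3 - 4*b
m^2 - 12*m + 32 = (m - 8)*(m - 4)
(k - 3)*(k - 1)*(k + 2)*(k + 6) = k^4 + 4*k^3 - 17*k^2 - 24*k + 36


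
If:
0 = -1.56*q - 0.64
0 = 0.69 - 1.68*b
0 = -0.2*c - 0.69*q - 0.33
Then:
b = 0.41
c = -0.23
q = -0.41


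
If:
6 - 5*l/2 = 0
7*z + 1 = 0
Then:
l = 12/5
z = -1/7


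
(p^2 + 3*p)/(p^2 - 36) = p*(p + 3)/(p^2 - 36)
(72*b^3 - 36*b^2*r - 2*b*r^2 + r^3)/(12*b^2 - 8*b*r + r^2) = 6*b + r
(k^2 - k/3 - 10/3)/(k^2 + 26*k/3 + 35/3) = (k - 2)/(k + 7)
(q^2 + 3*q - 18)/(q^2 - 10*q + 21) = (q + 6)/(q - 7)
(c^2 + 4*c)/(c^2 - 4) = c*(c + 4)/(c^2 - 4)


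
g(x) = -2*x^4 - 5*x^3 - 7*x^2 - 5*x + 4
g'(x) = -8*x^3 - 15*x^2 - 14*x - 5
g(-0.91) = 5.15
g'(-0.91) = 1.35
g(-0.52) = 5.26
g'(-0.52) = -0.65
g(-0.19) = 4.73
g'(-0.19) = -2.83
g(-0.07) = 4.32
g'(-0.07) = -4.09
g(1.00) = -15.00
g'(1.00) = -42.00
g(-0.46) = 5.22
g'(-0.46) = -0.96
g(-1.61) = 1.33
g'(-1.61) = 12.04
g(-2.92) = -62.00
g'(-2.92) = 107.16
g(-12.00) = -33776.00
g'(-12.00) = 11827.00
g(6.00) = -3950.00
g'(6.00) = -2357.00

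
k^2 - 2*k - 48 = (k - 8)*(k + 6)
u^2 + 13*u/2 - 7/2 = (u - 1/2)*(u + 7)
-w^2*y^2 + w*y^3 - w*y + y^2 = y*(-w + y)*(w*y + 1)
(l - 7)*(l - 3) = l^2 - 10*l + 21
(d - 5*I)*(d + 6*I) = d^2 + I*d + 30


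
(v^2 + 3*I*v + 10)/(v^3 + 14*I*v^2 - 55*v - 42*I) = (v^2 + 3*I*v + 10)/(v^3 + 14*I*v^2 - 55*v - 42*I)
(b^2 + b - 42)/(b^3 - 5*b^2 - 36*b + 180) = (b + 7)/(b^2 + b - 30)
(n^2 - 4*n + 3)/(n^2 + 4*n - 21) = (n - 1)/(n + 7)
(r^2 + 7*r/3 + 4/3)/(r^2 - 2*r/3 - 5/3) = (3*r + 4)/(3*r - 5)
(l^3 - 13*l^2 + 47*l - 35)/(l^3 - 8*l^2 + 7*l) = (l - 5)/l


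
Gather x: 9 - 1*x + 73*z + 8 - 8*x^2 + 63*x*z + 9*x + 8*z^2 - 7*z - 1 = -8*x^2 + x*(63*z + 8) + 8*z^2 + 66*z + 16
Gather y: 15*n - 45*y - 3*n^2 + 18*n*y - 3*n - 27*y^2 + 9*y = -3*n^2 + 12*n - 27*y^2 + y*(18*n - 36)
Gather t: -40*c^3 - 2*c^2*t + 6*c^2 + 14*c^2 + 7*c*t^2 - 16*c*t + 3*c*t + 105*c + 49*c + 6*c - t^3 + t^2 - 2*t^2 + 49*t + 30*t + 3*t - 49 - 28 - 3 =-40*c^3 + 20*c^2 + 160*c - t^3 + t^2*(7*c - 1) + t*(-2*c^2 - 13*c + 82) - 80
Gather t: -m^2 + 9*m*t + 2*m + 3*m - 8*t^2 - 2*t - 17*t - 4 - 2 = -m^2 + 5*m - 8*t^2 + t*(9*m - 19) - 6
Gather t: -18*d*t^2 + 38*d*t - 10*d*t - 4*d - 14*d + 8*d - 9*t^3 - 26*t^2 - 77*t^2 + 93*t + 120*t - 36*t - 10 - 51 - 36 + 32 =-10*d - 9*t^3 + t^2*(-18*d - 103) + t*(28*d + 177) - 65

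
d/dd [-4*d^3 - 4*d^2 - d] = -12*d^2 - 8*d - 1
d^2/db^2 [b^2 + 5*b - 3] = 2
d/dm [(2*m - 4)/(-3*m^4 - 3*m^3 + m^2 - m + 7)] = 2*(9*m^4 - 18*m^3 - 19*m^2 + 4*m + 5)/(9*m^8 + 18*m^7 + 3*m^6 - 35*m^4 - 44*m^3 + 15*m^2 - 14*m + 49)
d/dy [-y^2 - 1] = -2*y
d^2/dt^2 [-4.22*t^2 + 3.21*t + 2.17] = -8.44000000000000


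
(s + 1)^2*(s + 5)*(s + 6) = s^4 + 13*s^3 + 53*s^2 + 71*s + 30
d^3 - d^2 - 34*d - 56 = (d - 7)*(d + 2)*(d + 4)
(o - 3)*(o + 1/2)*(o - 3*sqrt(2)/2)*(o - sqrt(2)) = o^4 - 5*sqrt(2)*o^3/2 - 5*o^3/2 + 3*o^2/2 + 25*sqrt(2)*o^2/4 - 15*o/2 + 15*sqrt(2)*o/4 - 9/2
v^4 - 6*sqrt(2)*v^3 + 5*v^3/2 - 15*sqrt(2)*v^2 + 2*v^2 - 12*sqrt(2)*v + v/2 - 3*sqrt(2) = (v + 1/2)*(v + 1)^2*(v - 6*sqrt(2))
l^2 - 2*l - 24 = (l - 6)*(l + 4)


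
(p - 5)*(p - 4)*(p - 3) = p^3 - 12*p^2 + 47*p - 60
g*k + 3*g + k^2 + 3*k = (g + k)*(k + 3)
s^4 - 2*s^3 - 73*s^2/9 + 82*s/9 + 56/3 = (s - 3)*(s - 7/3)*(s + 4/3)*(s + 2)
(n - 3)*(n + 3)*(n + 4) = n^3 + 4*n^2 - 9*n - 36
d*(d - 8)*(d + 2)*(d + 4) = d^4 - 2*d^3 - 40*d^2 - 64*d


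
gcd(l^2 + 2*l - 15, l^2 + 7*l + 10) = l + 5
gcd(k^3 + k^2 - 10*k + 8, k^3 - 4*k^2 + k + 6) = k - 2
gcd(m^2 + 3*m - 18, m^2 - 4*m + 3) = m - 3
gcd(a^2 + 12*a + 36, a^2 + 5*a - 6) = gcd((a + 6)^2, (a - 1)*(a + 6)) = a + 6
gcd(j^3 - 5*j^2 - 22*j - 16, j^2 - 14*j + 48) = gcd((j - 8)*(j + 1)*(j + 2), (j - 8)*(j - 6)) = j - 8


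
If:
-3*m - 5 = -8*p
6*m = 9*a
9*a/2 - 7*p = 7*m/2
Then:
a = -14/15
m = -7/5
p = 1/10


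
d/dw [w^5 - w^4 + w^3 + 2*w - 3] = 5*w^4 - 4*w^3 + 3*w^2 + 2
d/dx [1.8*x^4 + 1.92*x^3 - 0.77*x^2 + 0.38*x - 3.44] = 7.2*x^3 + 5.76*x^2 - 1.54*x + 0.38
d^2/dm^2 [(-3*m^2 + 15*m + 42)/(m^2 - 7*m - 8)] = 12*(-m^3 + 9*m^2 - 87*m + 227)/(m^6 - 21*m^5 + 123*m^4 - 7*m^3 - 984*m^2 - 1344*m - 512)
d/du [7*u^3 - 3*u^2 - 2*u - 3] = 21*u^2 - 6*u - 2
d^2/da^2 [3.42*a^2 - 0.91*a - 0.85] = 6.84000000000000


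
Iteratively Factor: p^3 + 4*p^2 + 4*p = (p + 2)*(p^2 + 2*p) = p*(p + 2)*(p + 2)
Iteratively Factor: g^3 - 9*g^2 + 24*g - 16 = (g - 1)*(g^2 - 8*g + 16) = (g - 4)*(g - 1)*(g - 4)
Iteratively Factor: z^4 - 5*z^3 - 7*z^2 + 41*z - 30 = (z - 1)*(z^3 - 4*z^2 - 11*z + 30) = (z - 1)*(z + 3)*(z^2 - 7*z + 10) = (z - 5)*(z - 1)*(z + 3)*(z - 2)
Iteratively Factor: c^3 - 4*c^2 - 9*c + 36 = (c - 3)*(c^2 - c - 12) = (c - 4)*(c - 3)*(c + 3)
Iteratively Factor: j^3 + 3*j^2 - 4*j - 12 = (j - 2)*(j^2 + 5*j + 6) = (j - 2)*(j + 2)*(j + 3)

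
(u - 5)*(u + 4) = u^2 - u - 20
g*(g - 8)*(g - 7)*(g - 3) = g^4 - 18*g^3 + 101*g^2 - 168*g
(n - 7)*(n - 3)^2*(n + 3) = n^4 - 10*n^3 + 12*n^2 + 90*n - 189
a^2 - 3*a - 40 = (a - 8)*(a + 5)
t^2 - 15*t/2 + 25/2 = (t - 5)*(t - 5/2)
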